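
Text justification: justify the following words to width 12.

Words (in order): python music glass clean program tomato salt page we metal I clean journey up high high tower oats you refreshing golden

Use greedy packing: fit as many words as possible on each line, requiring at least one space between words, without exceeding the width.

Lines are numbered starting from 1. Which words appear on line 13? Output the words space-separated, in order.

Answer: golden

Derivation:
Line 1: ['python', 'music'] (min_width=12, slack=0)
Line 2: ['glass', 'clean'] (min_width=11, slack=1)
Line 3: ['program'] (min_width=7, slack=5)
Line 4: ['tomato', 'salt'] (min_width=11, slack=1)
Line 5: ['page', 'we'] (min_width=7, slack=5)
Line 6: ['metal', 'I'] (min_width=7, slack=5)
Line 7: ['clean'] (min_width=5, slack=7)
Line 8: ['journey', 'up'] (min_width=10, slack=2)
Line 9: ['high', 'high'] (min_width=9, slack=3)
Line 10: ['tower', 'oats'] (min_width=10, slack=2)
Line 11: ['you'] (min_width=3, slack=9)
Line 12: ['refreshing'] (min_width=10, slack=2)
Line 13: ['golden'] (min_width=6, slack=6)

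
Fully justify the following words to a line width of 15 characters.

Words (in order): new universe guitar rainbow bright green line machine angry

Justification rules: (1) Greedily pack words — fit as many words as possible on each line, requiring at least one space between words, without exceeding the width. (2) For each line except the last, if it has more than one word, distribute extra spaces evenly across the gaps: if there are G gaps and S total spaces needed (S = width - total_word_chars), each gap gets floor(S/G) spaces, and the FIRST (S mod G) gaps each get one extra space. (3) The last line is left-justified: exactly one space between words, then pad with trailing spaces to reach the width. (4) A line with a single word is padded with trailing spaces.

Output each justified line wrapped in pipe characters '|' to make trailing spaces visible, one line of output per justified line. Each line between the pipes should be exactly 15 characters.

Line 1: ['new', 'universe'] (min_width=12, slack=3)
Line 2: ['guitar', 'rainbow'] (min_width=14, slack=1)
Line 3: ['bright', 'green'] (min_width=12, slack=3)
Line 4: ['line', 'machine'] (min_width=12, slack=3)
Line 5: ['angry'] (min_width=5, slack=10)

Answer: |new    universe|
|guitar  rainbow|
|bright    green|
|line    machine|
|angry          |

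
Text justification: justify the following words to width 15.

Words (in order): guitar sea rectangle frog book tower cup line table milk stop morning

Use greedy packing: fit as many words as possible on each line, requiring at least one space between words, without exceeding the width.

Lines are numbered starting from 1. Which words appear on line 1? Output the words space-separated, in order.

Answer: guitar sea

Derivation:
Line 1: ['guitar', 'sea'] (min_width=10, slack=5)
Line 2: ['rectangle', 'frog'] (min_width=14, slack=1)
Line 3: ['book', 'tower', 'cup'] (min_width=14, slack=1)
Line 4: ['line', 'table', 'milk'] (min_width=15, slack=0)
Line 5: ['stop', 'morning'] (min_width=12, slack=3)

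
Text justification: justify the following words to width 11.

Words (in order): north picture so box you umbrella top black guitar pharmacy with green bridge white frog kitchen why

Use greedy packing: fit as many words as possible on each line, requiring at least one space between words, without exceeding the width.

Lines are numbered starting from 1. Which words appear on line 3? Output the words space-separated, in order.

Answer: box you

Derivation:
Line 1: ['north'] (min_width=5, slack=6)
Line 2: ['picture', 'so'] (min_width=10, slack=1)
Line 3: ['box', 'you'] (min_width=7, slack=4)
Line 4: ['umbrella'] (min_width=8, slack=3)
Line 5: ['top', 'black'] (min_width=9, slack=2)
Line 6: ['guitar'] (min_width=6, slack=5)
Line 7: ['pharmacy'] (min_width=8, slack=3)
Line 8: ['with', 'green'] (min_width=10, slack=1)
Line 9: ['bridge'] (min_width=6, slack=5)
Line 10: ['white', 'frog'] (min_width=10, slack=1)
Line 11: ['kitchen', 'why'] (min_width=11, slack=0)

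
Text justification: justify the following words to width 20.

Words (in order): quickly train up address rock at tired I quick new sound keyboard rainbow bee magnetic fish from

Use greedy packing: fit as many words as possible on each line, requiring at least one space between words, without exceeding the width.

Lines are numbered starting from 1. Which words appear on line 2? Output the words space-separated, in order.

Answer: address rock at

Derivation:
Line 1: ['quickly', 'train', 'up'] (min_width=16, slack=4)
Line 2: ['address', 'rock', 'at'] (min_width=15, slack=5)
Line 3: ['tired', 'I', 'quick', 'new'] (min_width=17, slack=3)
Line 4: ['sound', 'keyboard'] (min_width=14, slack=6)
Line 5: ['rainbow', 'bee', 'magnetic'] (min_width=20, slack=0)
Line 6: ['fish', 'from'] (min_width=9, slack=11)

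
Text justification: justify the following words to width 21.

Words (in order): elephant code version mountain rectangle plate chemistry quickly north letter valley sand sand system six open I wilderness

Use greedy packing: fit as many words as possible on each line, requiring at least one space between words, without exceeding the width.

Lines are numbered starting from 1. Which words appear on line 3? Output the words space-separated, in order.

Answer: plate chemistry

Derivation:
Line 1: ['elephant', 'code', 'version'] (min_width=21, slack=0)
Line 2: ['mountain', 'rectangle'] (min_width=18, slack=3)
Line 3: ['plate', 'chemistry'] (min_width=15, slack=6)
Line 4: ['quickly', 'north', 'letter'] (min_width=20, slack=1)
Line 5: ['valley', 'sand', 'sand'] (min_width=16, slack=5)
Line 6: ['system', 'six', 'open', 'I'] (min_width=17, slack=4)
Line 7: ['wilderness'] (min_width=10, slack=11)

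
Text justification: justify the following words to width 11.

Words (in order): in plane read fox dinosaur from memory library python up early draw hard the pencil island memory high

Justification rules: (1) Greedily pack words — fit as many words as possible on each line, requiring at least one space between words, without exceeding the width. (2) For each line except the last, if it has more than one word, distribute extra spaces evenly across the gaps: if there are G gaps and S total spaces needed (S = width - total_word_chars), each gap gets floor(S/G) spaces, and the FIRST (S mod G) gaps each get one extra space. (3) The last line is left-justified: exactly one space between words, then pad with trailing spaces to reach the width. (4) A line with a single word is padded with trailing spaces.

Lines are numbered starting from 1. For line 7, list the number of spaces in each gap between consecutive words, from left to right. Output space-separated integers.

Line 1: ['in', 'plane'] (min_width=8, slack=3)
Line 2: ['read', 'fox'] (min_width=8, slack=3)
Line 3: ['dinosaur'] (min_width=8, slack=3)
Line 4: ['from', 'memory'] (min_width=11, slack=0)
Line 5: ['library'] (min_width=7, slack=4)
Line 6: ['python', 'up'] (min_width=9, slack=2)
Line 7: ['early', 'draw'] (min_width=10, slack=1)
Line 8: ['hard', 'the'] (min_width=8, slack=3)
Line 9: ['pencil'] (min_width=6, slack=5)
Line 10: ['island'] (min_width=6, slack=5)
Line 11: ['memory', 'high'] (min_width=11, slack=0)

Answer: 2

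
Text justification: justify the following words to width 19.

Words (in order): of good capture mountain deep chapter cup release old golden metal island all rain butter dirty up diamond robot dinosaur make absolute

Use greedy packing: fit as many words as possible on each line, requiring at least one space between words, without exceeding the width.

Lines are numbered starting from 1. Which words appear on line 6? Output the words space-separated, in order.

Line 1: ['of', 'good', 'capture'] (min_width=15, slack=4)
Line 2: ['mountain', 'deep'] (min_width=13, slack=6)
Line 3: ['chapter', 'cup', 'release'] (min_width=19, slack=0)
Line 4: ['old', 'golden', 'metal'] (min_width=16, slack=3)
Line 5: ['island', 'all', 'rain'] (min_width=15, slack=4)
Line 6: ['butter', 'dirty', 'up'] (min_width=15, slack=4)
Line 7: ['diamond', 'robot'] (min_width=13, slack=6)
Line 8: ['dinosaur', 'make'] (min_width=13, slack=6)
Line 9: ['absolute'] (min_width=8, slack=11)

Answer: butter dirty up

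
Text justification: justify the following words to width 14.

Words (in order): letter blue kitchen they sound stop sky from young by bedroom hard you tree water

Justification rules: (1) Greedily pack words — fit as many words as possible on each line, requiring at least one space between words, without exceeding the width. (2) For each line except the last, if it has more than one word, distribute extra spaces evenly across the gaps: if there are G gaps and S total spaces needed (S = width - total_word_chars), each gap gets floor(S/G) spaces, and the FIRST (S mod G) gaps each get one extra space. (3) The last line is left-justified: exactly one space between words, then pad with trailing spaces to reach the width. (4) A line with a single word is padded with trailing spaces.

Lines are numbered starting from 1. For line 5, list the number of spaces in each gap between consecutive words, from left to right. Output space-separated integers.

Line 1: ['letter', 'blue'] (min_width=11, slack=3)
Line 2: ['kitchen', 'they'] (min_width=12, slack=2)
Line 3: ['sound', 'stop', 'sky'] (min_width=14, slack=0)
Line 4: ['from', 'young', 'by'] (min_width=13, slack=1)
Line 5: ['bedroom', 'hard'] (min_width=12, slack=2)
Line 6: ['you', 'tree', 'water'] (min_width=14, slack=0)

Answer: 3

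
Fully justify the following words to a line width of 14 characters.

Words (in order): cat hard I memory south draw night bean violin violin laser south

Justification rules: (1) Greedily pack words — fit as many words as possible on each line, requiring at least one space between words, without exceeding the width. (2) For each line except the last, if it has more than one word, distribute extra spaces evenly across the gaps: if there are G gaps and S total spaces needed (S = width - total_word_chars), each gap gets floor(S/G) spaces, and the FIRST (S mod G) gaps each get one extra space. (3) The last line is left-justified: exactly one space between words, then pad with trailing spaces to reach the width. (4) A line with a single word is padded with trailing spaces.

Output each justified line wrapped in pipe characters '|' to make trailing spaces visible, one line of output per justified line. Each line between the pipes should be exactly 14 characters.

Answer: |cat   hard   I|
|memory   south|
|draw     night|
|bean    violin|
|violin   laser|
|south         |

Derivation:
Line 1: ['cat', 'hard', 'I'] (min_width=10, slack=4)
Line 2: ['memory', 'south'] (min_width=12, slack=2)
Line 3: ['draw', 'night'] (min_width=10, slack=4)
Line 4: ['bean', 'violin'] (min_width=11, slack=3)
Line 5: ['violin', 'laser'] (min_width=12, slack=2)
Line 6: ['south'] (min_width=5, slack=9)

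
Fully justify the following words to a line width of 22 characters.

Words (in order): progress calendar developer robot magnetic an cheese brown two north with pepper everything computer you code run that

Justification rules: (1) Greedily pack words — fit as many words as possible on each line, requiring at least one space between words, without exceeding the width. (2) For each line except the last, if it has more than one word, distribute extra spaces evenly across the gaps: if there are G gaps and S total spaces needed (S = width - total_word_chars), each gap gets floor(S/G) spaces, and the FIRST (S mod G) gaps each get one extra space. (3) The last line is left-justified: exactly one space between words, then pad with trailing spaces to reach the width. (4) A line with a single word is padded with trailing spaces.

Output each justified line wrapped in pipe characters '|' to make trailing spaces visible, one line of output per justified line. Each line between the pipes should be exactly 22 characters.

Line 1: ['progress', 'calendar'] (min_width=17, slack=5)
Line 2: ['developer', 'robot'] (min_width=15, slack=7)
Line 3: ['magnetic', 'an', 'cheese'] (min_width=18, slack=4)
Line 4: ['brown', 'two', 'north', 'with'] (min_width=20, slack=2)
Line 5: ['pepper', 'everything'] (min_width=17, slack=5)
Line 6: ['computer', 'you', 'code', 'run'] (min_width=21, slack=1)
Line 7: ['that'] (min_width=4, slack=18)

Answer: |progress      calendar|
|developer        robot|
|magnetic   an   cheese|
|brown  two  north with|
|pepper      everything|
|computer  you code run|
|that                  |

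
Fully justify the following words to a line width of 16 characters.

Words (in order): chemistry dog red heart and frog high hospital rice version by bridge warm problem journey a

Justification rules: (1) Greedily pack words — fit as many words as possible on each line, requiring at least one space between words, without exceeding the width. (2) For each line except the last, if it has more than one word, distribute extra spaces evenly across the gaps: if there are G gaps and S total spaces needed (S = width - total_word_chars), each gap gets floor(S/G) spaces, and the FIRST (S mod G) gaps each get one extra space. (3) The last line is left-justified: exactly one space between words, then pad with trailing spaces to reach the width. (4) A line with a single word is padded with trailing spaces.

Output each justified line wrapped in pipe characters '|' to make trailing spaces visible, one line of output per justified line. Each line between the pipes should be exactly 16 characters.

Answer: |chemistry    dog|
|red   heart  and|
|frog        high|
|hospital    rice|
|version       by|
|bridge      warm|
|problem  journey|
|a               |

Derivation:
Line 1: ['chemistry', 'dog'] (min_width=13, slack=3)
Line 2: ['red', 'heart', 'and'] (min_width=13, slack=3)
Line 3: ['frog', 'high'] (min_width=9, slack=7)
Line 4: ['hospital', 'rice'] (min_width=13, slack=3)
Line 5: ['version', 'by'] (min_width=10, slack=6)
Line 6: ['bridge', 'warm'] (min_width=11, slack=5)
Line 7: ['problem', 'journey'] (min_width=15, slack=1)
Line 8: ['a'] (min_width=1, slack=15)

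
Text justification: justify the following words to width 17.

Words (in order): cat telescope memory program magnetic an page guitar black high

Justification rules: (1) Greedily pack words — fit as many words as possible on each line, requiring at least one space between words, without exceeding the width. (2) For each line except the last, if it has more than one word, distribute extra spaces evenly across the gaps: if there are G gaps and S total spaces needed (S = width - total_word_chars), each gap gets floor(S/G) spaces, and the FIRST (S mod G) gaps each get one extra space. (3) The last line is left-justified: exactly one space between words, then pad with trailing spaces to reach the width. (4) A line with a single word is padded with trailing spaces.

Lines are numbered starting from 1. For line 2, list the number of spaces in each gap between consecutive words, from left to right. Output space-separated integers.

Answer: 4

Derivation:
Line 1: ['cat', 'telescope'] (min_width=13, slack=4)
Line 2: ['memory', 'program'] (min_width=14, slack=3)
Line 3: ['magnetic', 'an', 'page'] (min_width=16, slack=1)
Line 4: ['guitar', 'black', 'high'] (min_width=17, slack=0)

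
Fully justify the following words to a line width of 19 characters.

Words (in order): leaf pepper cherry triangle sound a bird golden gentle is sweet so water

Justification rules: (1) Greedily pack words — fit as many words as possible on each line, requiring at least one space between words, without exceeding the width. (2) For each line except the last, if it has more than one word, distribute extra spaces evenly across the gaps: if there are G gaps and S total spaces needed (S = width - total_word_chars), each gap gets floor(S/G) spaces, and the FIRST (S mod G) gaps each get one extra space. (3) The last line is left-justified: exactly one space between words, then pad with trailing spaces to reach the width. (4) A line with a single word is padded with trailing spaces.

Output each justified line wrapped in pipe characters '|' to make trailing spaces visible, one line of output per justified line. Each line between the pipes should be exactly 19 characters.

Line 1: ['leaf', 'pepper', 'cherry'] (min_width=18, slack=1)
Line 2: ['triangle', 'sound', 'a'] (min_width=16, slack=3)
Line 3: ['bird', 'golden', 'gentle'] (min_width=18, slack=1)
Line 4: ['is', 'sweet', 'so', 'water'] (min_width=17, slack=2)

Answer: |leaf  pepper cherry|
|triangle   sound  a|
|bird  golden gentle|
|is sweet so water  |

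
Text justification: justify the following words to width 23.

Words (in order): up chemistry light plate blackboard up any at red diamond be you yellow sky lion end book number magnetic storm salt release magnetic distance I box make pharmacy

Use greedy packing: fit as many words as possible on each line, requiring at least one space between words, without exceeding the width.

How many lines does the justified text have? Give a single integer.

Answer: 8

Derivation:
Line 1: ['up', 'chemistry', 'light'] (min_width=18, slack=5)
Line 2: ['plate', 'blackboard', 'up', 'any'] (min_width=23, slack=0)
Line 3: ['at', 'red', 'diamond', 'be', 'you'] (min_width=21, slack=2)
Line 4: ['yellow', 'sky', 'lion', 'end'] (min_width=19, slack=4)
Line 5: ['book', 'number', 'magnetic'] (min_width=20, slack=3)
Line 6: ['storm', 'salt', 'release'] (min_width=18, slack=5)
Line 7: ['magnetic', 'distance', 'I', 'box'] (min_width=23, slack=0)
Line 8: ['make', 'pharmacy'] (min_width=13, slack=10)
Total lines: 8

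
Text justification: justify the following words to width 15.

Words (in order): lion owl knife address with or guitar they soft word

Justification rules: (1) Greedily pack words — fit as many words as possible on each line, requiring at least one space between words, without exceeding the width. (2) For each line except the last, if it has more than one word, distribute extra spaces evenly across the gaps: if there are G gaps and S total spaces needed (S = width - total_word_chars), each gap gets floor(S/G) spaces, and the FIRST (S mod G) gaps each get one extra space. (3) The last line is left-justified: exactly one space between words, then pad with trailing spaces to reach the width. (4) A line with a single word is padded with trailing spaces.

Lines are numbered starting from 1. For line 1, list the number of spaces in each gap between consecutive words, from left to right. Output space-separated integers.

Answer: 2 1

Derivation:
Line 1: ['lion', 'owl', 'knife'] (min_width=14, slack=1)
Line 2: ['address', 'with', 'or'] (min_width=15, slack=0)
Line 3: ['guitar', 'they'] (min_width=11, slack=4)
Line 4: ['soft', 'word'] (min_width=9, slack=6)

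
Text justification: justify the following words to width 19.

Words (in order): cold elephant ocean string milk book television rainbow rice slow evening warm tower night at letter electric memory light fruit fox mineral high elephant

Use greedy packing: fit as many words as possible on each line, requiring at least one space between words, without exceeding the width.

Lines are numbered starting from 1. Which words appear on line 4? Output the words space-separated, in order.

Line 1: ['cold', 'elephant', 'ocean'] (min_width=19, slack=0)
Line 2: ['string', 'milk', 'book'] (min_width=16, slack=3)
Line 3: ['television', 'rainbow'] (min_width=18, slack=1)
Line 4: ['rice', 'slow', 'evening'] (min_width=17, slack=2)
Line 5: ['warm', 'tower', 'night', 'at'] (min_width=19, slack=0)
Line 6: ['letter', 'electric'] (min_width=15, slack=4)
Line 7: ['memory', 'light', 'fruit'] (min_width=18, slack=1)
Line 8: ['fox', 'mineral', 'high'] (min_width=16, slack=3)
Line 9: ['elephant'] (min_width=8, slack=11)

Answer: rice slow evening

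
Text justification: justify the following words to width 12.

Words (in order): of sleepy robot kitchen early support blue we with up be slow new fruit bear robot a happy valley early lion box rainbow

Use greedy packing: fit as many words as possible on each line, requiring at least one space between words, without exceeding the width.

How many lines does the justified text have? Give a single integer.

Line 1: ['of', 'sleepy'] (min_width=9, slack=3)
Line 2: ['robot'] (min_width=5, slack=7)
Line 3: ['kitchen'] (min_width=7, slack=5)
Line 4: ['early'] (min_width=5, slack=7)
Line 5: ['support', 'blue'] (min_width=12, slack=0)
Line 6: ['we', 'with', 'up'] (min_width=10, slack=2)
Line 7: ['be', 'slow', 'new'] (min_width=11, slack=1)
Line 8: ['fruit', 'bear'] (min_width=10, slack=2)
Line 9: ['robot', 'a'] (min_width=7, slack=5)
Line 10: ['happy', 'valley'] (min_width=12, slack=0)
Line 11: ['early', 'lion'] (min_width=10, slack=2)
Line 12: ['box', 'rainbow'] (min_width=11, slack=1)
Total lines: 12

Answer: 12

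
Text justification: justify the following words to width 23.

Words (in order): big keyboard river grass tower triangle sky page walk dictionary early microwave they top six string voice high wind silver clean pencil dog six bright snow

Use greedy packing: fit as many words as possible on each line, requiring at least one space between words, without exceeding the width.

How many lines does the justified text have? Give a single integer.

Line 1: ['big', 'keyboard', 'river'] (min_width=18, slack=5)
Line 2: ['grass', 'tower', 'triangle'] (min_width=20, slack=3)
Line 3: ['sky', 'page', 'walk'] (min_width=13, slack=10)
Line 4: ['dictionary', 'early'] (min_width=16, slack=7)
Line 5: ['microwave', 'they', 'top', 'six'] (min_width=22, slack=1)
Line 6: ['string', 'voice', 'high', 'wind'] (min_width=22, slack=1)
Line 7: ['silver', 'clean', 'pencil', 'dog'] (min_width=23, slack=0)
Line 8: ['six', 'bright', 'snow'] (min_width=15, slack=8)
Total lines: 8

Answer: 8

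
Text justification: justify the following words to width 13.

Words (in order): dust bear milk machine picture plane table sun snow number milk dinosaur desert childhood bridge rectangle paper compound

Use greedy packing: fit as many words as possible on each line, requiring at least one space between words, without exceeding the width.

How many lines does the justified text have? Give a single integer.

Line 1: ['dust', 'bear'] (min_width=9, slack=4)
Line 2: ['milk', 'machine'] (min_width=12, slack=1)
Line 3: ['picture', 'plane'] (min_width=13, slack=0)
Line 4: ['table', 'sun'] (min_width=9, slack=4)
Line 5: ['snow', 'number'] (min_width=11, slack=2)
Line 6: ['milk', 'dinosaur'] (min_width=13, slack=0)
Line 7: ['desert'] (min_width=6, slack=7)
Line 8: ['childhood'] (min_width=9, slack=4)
Line 9: ['bridge'] (min_width=6, slack=7)
Line 10: ['rectangle'] (min_width=9, slack=4)
Line 11: ['paper'] (min_width=5, slack=8)
Line 12: ['compound'] (min_width=8, slack=5)
Total lines: 12

Answer: 12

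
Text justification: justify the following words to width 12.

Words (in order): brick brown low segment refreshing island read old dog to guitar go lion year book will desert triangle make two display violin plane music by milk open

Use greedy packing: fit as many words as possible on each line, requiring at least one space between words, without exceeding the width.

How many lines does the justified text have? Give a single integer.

Line 1: ['brick', 'brown'] (min_width=11, slack=1)
Line 2: ['low', 'segment'] (min_width=11, slack=1)
Line 3: ['refreshing'] (min_width=10, slack=2)
Line 4: ['island', 'read'] (min_width=11, slack=1)
Line 5: ['old', 'dog', 'to'] (min_width=10, slack=2)
Line 6: ['guitar', 'go'] (min_width=9, slack=3)
Line 7: ['lion', 'year'] (min_width=9, slack=3)
Line 8: ['book', 'will'] (min_width=9, slack=3)
Line 9: ['desert'] (min_width=6, slack=6)
Line 10: ['triangle'] (min_width=8, slack=4)
Line 11: ['make', 'two'] (min_width=8, slack=4)
Line 12: ['display'] (min_width=7, slack=5)
Line 13: ['violin', 'plane'] (min_width=12, slack=0)
Line 14: ['music', 'by'] (min_width=8, slack=4)
Line 15: ['milk', 'open'] (min_width=9, slack=3)
Total lines: 15

Answer: 15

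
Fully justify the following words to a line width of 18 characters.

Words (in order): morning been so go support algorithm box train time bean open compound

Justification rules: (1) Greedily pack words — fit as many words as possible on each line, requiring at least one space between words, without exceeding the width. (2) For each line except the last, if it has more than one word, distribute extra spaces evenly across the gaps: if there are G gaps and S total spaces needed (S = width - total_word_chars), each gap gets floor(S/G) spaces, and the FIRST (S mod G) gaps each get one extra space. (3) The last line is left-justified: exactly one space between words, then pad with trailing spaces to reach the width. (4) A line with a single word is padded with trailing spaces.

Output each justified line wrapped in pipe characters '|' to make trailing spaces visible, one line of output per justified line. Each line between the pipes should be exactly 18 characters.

Line 1: ['morning', 'been', 'so', 'go'] (min_width=18, slack=0)
Line 2: ['support', 'algorithm'] (min_width=17, slack=1)
Line 3: ['box', 'train', 'time'] (min_width=14, slack=4)
Line 4: ['bean', 'open', 'compound'] (min_width=18, slack=0)

Answer: |morning been so go|
|support  algorithm|
|box   train   time|
|bean open compound|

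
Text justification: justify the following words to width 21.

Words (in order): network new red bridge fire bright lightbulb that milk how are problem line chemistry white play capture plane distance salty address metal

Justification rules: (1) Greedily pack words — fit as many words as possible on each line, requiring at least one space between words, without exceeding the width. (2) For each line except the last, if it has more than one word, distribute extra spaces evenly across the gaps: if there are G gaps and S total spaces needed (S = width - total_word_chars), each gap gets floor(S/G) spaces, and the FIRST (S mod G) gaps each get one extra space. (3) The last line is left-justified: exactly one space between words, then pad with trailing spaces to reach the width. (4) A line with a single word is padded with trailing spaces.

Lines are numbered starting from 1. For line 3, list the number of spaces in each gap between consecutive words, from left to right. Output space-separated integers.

Line 1: ['network', 'new', 'red'] (min_width=15, slack=6)
Line 2: ['bridge', 'fire', 'bright'] (min_width=18, slack=3)
Line 3: ['lightbulb', 'that', 'milk'] (min_width=19, slack=2)
Line 4: ['how', 'are', 'problem', 'line'] (min_width=20, slack=1)
Line 5: ['chemistry', 'white', 'play'] (min_width=20, slack=1)
Line 6: ['capture', 'plane'] (min_width=13, slack=8)
Line 7: ['distance', 'salty'] (min_width=14, slack=7)
Line 8: ['address', 'metal'] (min_width=13, slack=8)

Answer: 2 2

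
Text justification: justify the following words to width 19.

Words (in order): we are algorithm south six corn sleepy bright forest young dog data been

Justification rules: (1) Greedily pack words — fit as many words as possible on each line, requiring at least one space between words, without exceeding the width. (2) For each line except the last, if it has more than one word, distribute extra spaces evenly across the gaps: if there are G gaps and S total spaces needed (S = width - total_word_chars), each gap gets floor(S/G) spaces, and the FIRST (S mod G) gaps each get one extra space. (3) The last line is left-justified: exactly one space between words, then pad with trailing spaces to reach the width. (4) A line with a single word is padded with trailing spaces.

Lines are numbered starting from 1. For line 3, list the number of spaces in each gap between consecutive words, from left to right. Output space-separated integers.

Line 1: ['we', 'are', 'algorithm'] (min_width=16, slack=3)
Line 2: ['south', 'six', 'corn'] (min_width=14, slack=5)
Line 3: ['sleepy', 'bright'] (min_width=13, slack=6)
Line 4: ['forest', 'young', 'dog'] (min_width=16, slack=3)
Line 5: ['data', 'been'] (min_width=9, slack=10)

Answer: 7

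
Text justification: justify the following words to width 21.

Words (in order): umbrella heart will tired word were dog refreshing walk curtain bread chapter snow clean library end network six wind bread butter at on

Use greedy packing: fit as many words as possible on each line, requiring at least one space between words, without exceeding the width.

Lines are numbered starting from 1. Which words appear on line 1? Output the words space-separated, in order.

Answer: umbrella heart will

Derivation:
Line 1: ['umbrella', 'heart', 'will'] (min_width=19, slack=2)
Line 2: ['tired', 'word', 'were', 'dog'] (min_width=19, slack=2)
Line 3: ['refreshing', 'walk'] (min_width=15, slack=6)
Line 4: ['curtain', 'bread', 'chapter'] (min_width=21, slack=0)
Line 5: ['snow', 'clean', 'library'] (min_width=18, slack=3)
Line 6: ['end', 'network', 'six', 'wind'] (min_width=20, slack=1)
Line 7: ['bread', 'butter', 'at', 'on'] (min_width=18, slack=3)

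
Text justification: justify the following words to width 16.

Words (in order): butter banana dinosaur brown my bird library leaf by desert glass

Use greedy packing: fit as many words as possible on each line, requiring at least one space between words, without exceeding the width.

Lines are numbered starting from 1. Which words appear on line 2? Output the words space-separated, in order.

Answer: dinosaur brown

Derivation:
Line 1: ['butter', 'banana'] (min_width=13, slack=3)
Line 2: ['dinosaur', 'brown'] (min_width=14, slack=2)
Line 3: ['my', 'bird', 'library'] (min_width=15, slack=1)
Line 4: ['leaf', 'by', 'desert'] (min_width=14, slack=2)
Line 5: ['glass'] (min_width=5, slack=11)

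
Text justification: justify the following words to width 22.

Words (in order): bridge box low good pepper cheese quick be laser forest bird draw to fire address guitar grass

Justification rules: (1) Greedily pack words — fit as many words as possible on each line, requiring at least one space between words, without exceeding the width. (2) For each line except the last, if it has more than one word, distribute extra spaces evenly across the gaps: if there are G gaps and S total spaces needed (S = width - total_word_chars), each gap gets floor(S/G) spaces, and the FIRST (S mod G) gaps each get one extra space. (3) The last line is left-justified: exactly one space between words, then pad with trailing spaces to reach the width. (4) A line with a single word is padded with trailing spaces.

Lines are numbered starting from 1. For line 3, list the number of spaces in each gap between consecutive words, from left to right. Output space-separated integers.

Line 1: ['bridge', 'box', 'low', 'good'] (min_width=19, slack=3)
Line 2: ['pepper', 'cheese', 'quick', 'be'] (min_width=22, slack=0)
Line 3: ['laser', 'forest', 'bird', 'draw'] (min_width=22, slack=0)
Line 4: ['to', 'fire', 'address', 'guitar'] (min_width=22, slack=0)
Line 5: ['grass'] (min_width=5, slack=17)

Answer: 1 1 1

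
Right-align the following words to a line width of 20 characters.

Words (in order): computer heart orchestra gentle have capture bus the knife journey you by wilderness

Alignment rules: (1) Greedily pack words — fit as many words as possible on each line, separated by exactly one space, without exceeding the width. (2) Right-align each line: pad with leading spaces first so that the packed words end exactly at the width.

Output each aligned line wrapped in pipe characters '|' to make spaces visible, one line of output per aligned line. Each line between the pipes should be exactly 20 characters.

Line 1: ['computer', 'heart'] (min_width=14, slack=6)
Line 2: ['orchestra', 'gentle'] (min_width=16, slack=4)
Line 3: ['have', 'capture', 'bus', 'the'] (min_width=20, slack=0)
Line 4: ['knife', 'journey', 'you', 'by'] (min_width=20, slack=0)
Line 5: ['wilderness'] (min_width=10, slack=10)

Answer: |      computer heart|
|    orchestra gentle|
|have capture bus the|
|knife journey you by|
|          wilderness|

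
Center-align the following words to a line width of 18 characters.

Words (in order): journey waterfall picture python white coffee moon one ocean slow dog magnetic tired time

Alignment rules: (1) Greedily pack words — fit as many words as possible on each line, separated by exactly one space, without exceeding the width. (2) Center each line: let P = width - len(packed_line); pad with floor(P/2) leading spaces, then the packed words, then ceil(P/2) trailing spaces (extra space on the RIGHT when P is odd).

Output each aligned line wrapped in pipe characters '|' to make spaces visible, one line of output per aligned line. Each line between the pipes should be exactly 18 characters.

Answer: |journey waterfall |
|  picture python  |
|white coffee moon |
|one ocean slow dog|
|  magnetic tired  |
|       time       |

Derivation:
Line 1: ['journey', 'waterfall'] (min_width=17, slack=1)
Line 2: ['picture', 'python'] (min_width=14, slack=4)
Line 3: ['white', 'coffee', 'moon'] (min_width=17, slack=1)
Line 4: ['one', 'ocean', 'slow', 'dog'] (min_width=18, slack=0)
Line 5: ['magnetic', 'tired'] (min_width=14, slack=4)
Line 6: ['time'] (min_width=4, slack=14)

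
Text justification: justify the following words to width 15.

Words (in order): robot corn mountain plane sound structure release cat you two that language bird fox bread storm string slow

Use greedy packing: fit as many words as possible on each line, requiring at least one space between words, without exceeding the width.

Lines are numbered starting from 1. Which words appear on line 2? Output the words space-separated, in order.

Answer: mountain plane

Derivation:
Line 1: ['robot', 'corn'] (min_width=10, slack=5)
Line 2: ['mountain', 'plane'] (min_width=14, slack=1)
Line 3: ['sound', 'structure'] (min_width=15, slack=0)
Line 4: ['release', 'cat', 'you'] (min_width=15, slack=0)
Line 5: ['two', 'that'] (min_width=8, slack=7)
Line 6: ['language', 'bird'] (min_width=13, slack=2)
Line 7: ['fox', 'bread', 'storm'] (min_width=15, slack=0)
Line 8: ['string', 'slow'] (min_width=11, slack=4)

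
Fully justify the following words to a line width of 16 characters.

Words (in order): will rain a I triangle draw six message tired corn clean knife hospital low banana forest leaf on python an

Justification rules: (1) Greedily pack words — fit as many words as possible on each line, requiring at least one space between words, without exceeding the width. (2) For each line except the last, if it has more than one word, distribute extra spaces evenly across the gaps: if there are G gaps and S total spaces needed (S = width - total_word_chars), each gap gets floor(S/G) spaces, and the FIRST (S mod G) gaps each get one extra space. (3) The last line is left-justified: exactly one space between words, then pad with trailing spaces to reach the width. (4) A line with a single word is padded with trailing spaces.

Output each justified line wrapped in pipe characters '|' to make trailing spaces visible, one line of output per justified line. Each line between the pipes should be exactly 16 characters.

Line 1: ['will', 'rain', 'a', 'I'] (min_width=13, slack=3)
Line 2: ['triangle', 'draw'] (min_width=13, slack=3)
Line 3: ['six', 'message'] (min_width=11, slack=5)
Line 4: ['tired', 'corn', 'clean'] (min_width=16, slack=0)
Line 5: ['knife', 'hospital'] (min_width=14, slack=2)
Line 6: ['low', 'banana'] (min_width=10, slack=6)
Line 7: ['forest', 'leaf', 'on'] (min_width=14, slack=2)
Line 8: ['python', 'an'] (min_width=9, slack=7)

Answer: |will  rain  a  I|
|triangle    draw|
|six      message|
|tired corn clean|
|knife   hospital|
|low       banana|
|forest  leaf  on|
|python an       |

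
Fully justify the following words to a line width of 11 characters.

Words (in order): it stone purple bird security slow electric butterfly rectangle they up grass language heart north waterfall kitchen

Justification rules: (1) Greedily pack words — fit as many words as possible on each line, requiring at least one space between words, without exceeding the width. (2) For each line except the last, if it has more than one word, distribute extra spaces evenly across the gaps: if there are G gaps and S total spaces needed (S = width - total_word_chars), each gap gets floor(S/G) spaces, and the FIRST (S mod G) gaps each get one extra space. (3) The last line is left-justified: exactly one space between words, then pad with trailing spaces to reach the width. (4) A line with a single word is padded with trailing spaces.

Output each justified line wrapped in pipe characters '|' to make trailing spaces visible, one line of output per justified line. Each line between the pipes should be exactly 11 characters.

Answer: |it    stone|
|purple bird|
|security   |
|slow       |
|electric   |
|butterfly  |
|rectangle  |
|they     up|
|grass      |
|language   |
|heart north|
|waterfall  |
|kitchen    |

Derivation:
Line 1: ['it', 'stone'] (min_width=8, slack=3)
Line 2: ['purple', 'bird'] (min_width=11, slack=0)
Line 3: ['security'] (min_width=8, slack=3)
Line 4: ['slow'] (min_width=4, slack=7)
Line 5: ['electric'] (min_width=8, slack=3)
Line 6: ['butterfly'] (min_width=9, slack=2)
Line 7: ['rectangle'] (min_width=9, slack=2)
Line 8: ['they', 'up'] (min_width=7, slack=4)
Line 9: ['grass'] (min_width=5, slack=6)
Line 10: ['language'] (min_width=8, slack=3)
Line 11: ['heart', 'north'] (min_width=11, slack=0)
Line 12: ['waterfall'] (min_width=9, slack=2)
Line 13: ['kitchen'] (min_width=7, slack=4)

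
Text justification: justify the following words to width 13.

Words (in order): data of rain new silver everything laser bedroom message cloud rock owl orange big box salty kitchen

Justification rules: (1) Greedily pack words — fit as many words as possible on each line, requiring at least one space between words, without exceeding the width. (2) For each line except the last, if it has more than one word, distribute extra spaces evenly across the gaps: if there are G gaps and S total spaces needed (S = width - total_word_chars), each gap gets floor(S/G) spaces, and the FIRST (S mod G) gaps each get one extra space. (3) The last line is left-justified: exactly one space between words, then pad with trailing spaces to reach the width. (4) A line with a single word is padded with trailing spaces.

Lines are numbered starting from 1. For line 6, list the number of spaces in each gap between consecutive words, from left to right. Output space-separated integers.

Line 1: ['data', 'of', 'rain'] (min_width=12, slack=1)
Line 2: ['new', 'silver'] (min_width=10, slack=3)
Line 3: ['everything'] (min_width=10, slack=3)
Line 4: ['laser', 'bedroom'] (min_width=13, slack=0)
Line 5: ['message', 'cloud'] (min_width=13, slack=0)
Line 6: ['rock', 'owl'] (min_width=8, slack=5)
Line 7: ['orange', 'big'] (min_width=10, slack=3)
Line 8: ['box', 'salty'] (min_width=9, slack=4)
Line 9: ['kitchen'] (min_width=7, slack=6)

Answer: 6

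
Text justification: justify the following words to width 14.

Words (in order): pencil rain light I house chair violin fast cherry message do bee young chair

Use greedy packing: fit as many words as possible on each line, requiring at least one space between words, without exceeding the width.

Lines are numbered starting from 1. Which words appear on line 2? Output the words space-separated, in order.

Answer: light I house

Derivation:
Line 1: ['pencil', 'rain'] (min_width=11, slack=3)
Line 2: ['light', 'I', 'house'] (min_width=13, slack=1)
Line 3: ['chair', 'violin'] (min_width=12, slack=2)
Line 4: ['fast', 'cherry'] (min_width=11, slack=3)
Line 5: ['message', 'do', 'bee'] (min_width=14, slack=0)
Line 6: ['young', 'chair'] (min_width=11, slack=3)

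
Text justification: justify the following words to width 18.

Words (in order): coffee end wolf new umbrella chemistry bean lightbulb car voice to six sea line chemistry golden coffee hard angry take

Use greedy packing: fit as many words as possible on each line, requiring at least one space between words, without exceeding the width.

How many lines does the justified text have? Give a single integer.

Line 1: ['coffee', 'end', 'wolf'] (min_width=15, slack=3)
Line 2: ['new', 'umbrella'] (min_width=12, slack=6)
Line 3: ['chemistry', 'bean'] (min_width=14, slack=4)
Line 4: ['lightbulb', 'car'] (min_width=13, slack=5)
Line 5: ['voice', 'to', 'six', 'sea'] (min_width=16, slack=2)
Line 6: ['line', 'chemistry'] (min_width=14, slack=4)
Line 7: ['golden', 'coffee', 'hard'] (min_width=18, slack=0)
Line 8: ['angry', 'take'] (min_width=10, slack=8)
Total lines: 8

Answer: 8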